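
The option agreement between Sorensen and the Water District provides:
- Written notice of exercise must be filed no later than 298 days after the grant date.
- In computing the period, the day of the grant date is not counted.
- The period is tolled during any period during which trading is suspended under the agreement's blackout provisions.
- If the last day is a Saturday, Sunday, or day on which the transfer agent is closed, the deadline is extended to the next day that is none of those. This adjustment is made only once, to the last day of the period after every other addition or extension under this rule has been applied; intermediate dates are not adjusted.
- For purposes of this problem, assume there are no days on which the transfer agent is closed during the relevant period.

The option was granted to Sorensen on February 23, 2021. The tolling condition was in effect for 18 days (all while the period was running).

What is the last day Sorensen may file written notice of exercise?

298 days after February 23, 2021 is December 18, 2021.
Tolling adds 18 days: December 18, 2021 + 18 days = January 5, 2022.
January 5, 2022 is a Wednesday and not a day on which the transfer agent is closed, so no extension applies.

January 5, 2022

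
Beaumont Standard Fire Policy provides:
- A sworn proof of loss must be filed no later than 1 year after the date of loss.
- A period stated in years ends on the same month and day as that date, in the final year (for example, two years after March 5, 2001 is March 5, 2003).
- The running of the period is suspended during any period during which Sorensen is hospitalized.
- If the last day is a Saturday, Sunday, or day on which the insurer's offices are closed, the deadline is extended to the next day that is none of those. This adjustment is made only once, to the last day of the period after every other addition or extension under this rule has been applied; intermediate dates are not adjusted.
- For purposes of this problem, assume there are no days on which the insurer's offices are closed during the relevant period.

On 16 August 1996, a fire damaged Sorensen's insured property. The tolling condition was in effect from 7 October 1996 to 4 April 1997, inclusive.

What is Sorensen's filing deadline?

1 year after 16 August 1996 is August 16, 1997.
From October 7, 1996 through April 4, 1997 inclusive is 180 days; tolling adds 180 days: August 16, 1997 + 180 days = February 12, 1998.
February 12, 1998 is a Thursday and not a day on which the insurer's offices are closed, so no extension applies.

February 12, 1998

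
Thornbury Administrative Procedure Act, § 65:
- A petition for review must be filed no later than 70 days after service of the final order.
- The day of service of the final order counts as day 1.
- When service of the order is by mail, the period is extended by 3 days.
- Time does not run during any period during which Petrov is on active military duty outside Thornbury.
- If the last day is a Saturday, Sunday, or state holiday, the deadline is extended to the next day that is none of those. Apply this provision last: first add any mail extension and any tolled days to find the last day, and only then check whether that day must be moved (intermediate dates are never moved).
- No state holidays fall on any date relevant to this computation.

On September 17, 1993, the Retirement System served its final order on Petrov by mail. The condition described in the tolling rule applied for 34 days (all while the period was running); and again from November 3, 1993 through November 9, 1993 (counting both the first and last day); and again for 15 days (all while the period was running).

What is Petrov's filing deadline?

Counting September 17, 1993 as day 1, day 70 is November 25, 1993.
Service was by mail, adding 3 days: November 25, 1993 + 3 days = November 28, 1993.
Tolling adds 34 days: November 28, 1993 + 34 days = January 1, 1994.
From November 3, 1993 through November 9, 1993 inclusive is 7 days; tolling adds 7 days: January 1, 1994 + 7 days = January 8, 1994.
Tolling adds 15 days: January 8, 1994 + 15 days = January 23, 1994.
January 23, 1994 is Sunday. The next qualifying day is January 24, 1994.

January 24, 1994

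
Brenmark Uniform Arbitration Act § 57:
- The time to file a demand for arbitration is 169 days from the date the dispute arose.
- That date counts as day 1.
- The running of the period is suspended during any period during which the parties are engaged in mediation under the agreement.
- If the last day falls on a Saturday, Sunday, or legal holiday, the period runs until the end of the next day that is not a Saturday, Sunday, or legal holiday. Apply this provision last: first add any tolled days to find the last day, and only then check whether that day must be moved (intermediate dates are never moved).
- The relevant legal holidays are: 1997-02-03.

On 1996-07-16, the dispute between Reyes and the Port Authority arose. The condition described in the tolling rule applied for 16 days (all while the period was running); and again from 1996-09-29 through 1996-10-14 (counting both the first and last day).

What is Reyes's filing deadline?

February 4, 1997

Counting 1996-07-16 as day 1, day 169 is December 31, 1996.
Tolling adds 16 days: December 31, 1996 + 16 days = January 16, 1997.
From September 29, 1996 through October 14, 1996 inclusive is 16 days; tolling adds 16 days: January 16, 1997 + 16 days = February 1, 1997.
February 1, 1997 is Saturday; February 2, 1997 is Sunday; February 3, 1997 is a listed holiday. The next qualifying day is February 4, 1997.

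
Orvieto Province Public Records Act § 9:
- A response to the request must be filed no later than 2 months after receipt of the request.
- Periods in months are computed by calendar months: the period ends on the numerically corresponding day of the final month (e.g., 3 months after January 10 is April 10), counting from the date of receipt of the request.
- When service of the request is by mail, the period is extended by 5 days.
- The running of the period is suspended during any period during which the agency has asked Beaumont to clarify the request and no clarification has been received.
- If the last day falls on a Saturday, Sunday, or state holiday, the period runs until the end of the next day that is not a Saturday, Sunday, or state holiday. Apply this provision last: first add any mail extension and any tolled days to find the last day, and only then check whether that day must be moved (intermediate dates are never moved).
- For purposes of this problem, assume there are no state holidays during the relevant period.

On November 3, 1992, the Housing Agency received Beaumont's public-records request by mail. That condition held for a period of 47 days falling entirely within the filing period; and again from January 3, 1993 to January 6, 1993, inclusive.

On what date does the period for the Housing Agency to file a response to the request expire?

March 1, 1993

2 months after November 3, 1992 is January 3, 1993.
Service was by mail, adding 5 days: January 3, 1993 + 5 days = January 8, 1993.
Tolling adds 47 days: January 8, 1993 + 47 days = February 24, 1993.
From January 3, 1993 through January 6, 1993 inclusive is 4 days; tolling adds 4 days: February 24, 1993 + 4 days = February 28, 1993.
February 28, 1993 is Sunday. The next qualifying day is March 1, 1993.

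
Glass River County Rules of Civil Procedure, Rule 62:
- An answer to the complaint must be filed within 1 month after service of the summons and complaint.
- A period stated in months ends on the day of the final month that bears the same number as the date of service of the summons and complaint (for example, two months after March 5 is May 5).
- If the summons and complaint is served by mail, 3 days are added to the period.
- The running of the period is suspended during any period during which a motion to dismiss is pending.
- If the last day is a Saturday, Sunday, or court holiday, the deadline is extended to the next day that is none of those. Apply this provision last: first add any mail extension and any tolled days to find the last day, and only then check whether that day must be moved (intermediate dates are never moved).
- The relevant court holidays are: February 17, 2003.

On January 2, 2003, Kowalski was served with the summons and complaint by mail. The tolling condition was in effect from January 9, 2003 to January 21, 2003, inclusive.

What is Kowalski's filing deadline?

1 month after January 2, 2003 is February 2, 2003.
Service was by mail, adding 3 days: February 2, 2003 + 3 days = February 5, 2003.
From January 9, 2003 through January 21, 2003 inclusive is 13 days; tolling adds 13 days: February 5, 2003 + 13 days = February 18, 2003.
February 18, 2003 is a Tuesday and not a court holiday, so no extension applies.

February 18, 2003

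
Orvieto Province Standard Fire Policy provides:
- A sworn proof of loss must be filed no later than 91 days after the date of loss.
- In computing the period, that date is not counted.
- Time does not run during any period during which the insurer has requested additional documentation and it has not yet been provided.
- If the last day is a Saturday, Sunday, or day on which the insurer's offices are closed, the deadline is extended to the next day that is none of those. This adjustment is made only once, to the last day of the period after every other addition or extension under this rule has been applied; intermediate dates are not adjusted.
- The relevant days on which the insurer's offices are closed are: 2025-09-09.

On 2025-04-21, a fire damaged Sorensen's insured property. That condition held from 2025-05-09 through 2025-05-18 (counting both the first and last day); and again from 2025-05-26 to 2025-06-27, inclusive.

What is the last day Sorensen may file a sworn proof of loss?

September 2, 2025

91 days after 2025-04-21 is July 21, 2025.
From May 9, 2025 through May 18, 2025 inclusive is 10 days; tolling adds 10 days: July 21, 2025 + 10 days = July 31, 2025.
From May 26, 2025 through June 27, 2025 inclusive is 33 days; tolling adds 33 days: July 31, 2025 + 33 days = September 2, 2025.
September 2, 2025 is a Tuesday and not a day on which the insurer's offices are closed, so no extension applies.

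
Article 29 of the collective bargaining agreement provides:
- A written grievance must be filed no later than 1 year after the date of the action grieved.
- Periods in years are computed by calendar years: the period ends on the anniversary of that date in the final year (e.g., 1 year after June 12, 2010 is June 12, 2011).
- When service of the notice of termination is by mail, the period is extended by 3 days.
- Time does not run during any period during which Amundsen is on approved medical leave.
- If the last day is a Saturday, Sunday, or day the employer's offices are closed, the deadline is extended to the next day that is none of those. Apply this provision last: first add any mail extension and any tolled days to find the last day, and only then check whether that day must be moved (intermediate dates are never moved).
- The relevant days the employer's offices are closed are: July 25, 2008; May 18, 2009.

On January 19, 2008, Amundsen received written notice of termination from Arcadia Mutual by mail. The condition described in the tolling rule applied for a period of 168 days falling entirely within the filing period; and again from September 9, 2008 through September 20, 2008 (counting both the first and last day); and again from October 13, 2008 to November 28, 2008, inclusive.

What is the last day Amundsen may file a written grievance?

1 year after January 19, 2008 is January 19, 2009.
Service was by mail, adding 3 days: January 19, 2009 + 3 days = January 22, 2009.
Tolling adds 168 days: January 22, 2009 + 168 days = July 9, 2009.
From September 9, 2008 through September 20, 2008 inclusive is 12 days; tolling adds 12 days: July 9, 2009 + 12 days = July 21, 2009.
From October 13, 2008 through November 28, 2008 inclusive is 47 days; tolling adds 47 days: July 21, 2009 + 47 days = September 6, 2009.
September 6, 2009 is Sunday. The next qualifying day is September 7, 2009.

September 7, 2009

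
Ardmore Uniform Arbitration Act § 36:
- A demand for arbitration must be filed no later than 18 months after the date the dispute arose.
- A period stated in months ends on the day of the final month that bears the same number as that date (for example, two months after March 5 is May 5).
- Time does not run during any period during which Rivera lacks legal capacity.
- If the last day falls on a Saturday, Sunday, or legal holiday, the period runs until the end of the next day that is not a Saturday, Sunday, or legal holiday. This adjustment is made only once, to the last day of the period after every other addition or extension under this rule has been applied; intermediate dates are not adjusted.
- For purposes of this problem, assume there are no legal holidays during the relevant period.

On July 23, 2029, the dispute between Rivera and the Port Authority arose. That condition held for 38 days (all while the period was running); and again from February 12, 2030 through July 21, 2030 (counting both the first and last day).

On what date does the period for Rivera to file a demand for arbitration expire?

August 11, 2031

18 months after July 23, 2029 is January 23, 2031.
Tolling adds 38 days: January 23, 2031 + 38 days = March 2, 2031.
From February 12, 2030 through July 21, 2030 inclusive is 160 days; tolling adds 160 days: March 2, 2031 + 160 days = August 9, 2031.
August 9, 2031 is Saturday; August 10, 2031 is Sunday. The next qualifying day is August 11, 2031.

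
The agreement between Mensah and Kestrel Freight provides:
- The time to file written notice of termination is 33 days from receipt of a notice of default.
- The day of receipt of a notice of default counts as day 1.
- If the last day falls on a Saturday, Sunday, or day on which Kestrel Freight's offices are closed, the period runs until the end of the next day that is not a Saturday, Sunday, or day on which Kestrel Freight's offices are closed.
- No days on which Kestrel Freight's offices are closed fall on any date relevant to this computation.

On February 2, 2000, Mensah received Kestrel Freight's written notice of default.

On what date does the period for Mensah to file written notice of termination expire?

March 6, 2000

Counting February 2, 2000 as day 1, day 33 is March 5, 2000.
March 5, 2000 is Sunday. The next qualifying day is March 6, 2000.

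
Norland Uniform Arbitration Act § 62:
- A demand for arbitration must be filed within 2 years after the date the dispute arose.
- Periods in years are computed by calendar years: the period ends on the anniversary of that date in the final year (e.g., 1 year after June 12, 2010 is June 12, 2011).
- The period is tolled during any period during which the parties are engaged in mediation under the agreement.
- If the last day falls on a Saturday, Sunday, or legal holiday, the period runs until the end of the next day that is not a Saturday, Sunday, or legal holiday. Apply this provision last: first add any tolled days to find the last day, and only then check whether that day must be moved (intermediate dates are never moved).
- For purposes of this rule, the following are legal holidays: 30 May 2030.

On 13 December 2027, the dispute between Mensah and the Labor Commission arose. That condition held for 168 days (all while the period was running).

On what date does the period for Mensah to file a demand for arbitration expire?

May 31, 2030

2 years after 13 December 2027 is December 13, 2029.
Tolling adds 168 days: December 13, 2029 + 168 days = May 30, 2030.
May 30, 2030 is a listed holiday. The next qualifying day is May 31, 2030.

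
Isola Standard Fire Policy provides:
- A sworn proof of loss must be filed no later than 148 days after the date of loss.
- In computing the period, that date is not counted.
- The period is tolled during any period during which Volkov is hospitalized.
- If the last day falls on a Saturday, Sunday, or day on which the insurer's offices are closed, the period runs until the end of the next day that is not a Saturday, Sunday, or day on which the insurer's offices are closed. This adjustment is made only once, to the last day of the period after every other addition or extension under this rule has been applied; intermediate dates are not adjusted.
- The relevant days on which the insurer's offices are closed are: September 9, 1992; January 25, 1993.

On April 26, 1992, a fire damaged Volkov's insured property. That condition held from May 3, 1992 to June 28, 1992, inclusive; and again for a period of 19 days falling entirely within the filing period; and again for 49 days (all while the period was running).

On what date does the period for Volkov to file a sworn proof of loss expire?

148 days after April 26, 1992 is September 21, 1992.
From May 3, 1992 through June 28, 1992 inclusive is 57 days; tolling adds 57 days: September 21, 1992 + 57 days = November 17, 1992.
Tolling adds 19 days: November 17, 1992 + 19 days = December 6, 1992.
Tolling adds 49 days: December 6, 1992 + 49 days = January 24, 1993.
January 24, 1993 is Sunday; January 25, 1993 is a listed holiday. The next qualifying day is January 26, 1993.

January 26, 1993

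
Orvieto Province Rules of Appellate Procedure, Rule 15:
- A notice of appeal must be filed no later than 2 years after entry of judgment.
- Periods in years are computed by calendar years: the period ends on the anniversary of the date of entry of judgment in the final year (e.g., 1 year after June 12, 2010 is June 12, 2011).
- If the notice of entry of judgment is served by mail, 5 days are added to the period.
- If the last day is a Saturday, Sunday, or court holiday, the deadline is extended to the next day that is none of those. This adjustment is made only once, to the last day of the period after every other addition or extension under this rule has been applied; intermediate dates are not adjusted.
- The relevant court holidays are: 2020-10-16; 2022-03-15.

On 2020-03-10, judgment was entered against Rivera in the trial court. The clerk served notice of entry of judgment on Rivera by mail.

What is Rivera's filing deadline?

2 years after 2020-03-10 is March 10, 2022.
Service was by mail, adding 5 days: March 10, 2022 + 5 days = March 15, 2022.
March 15, 2022 is a listed holiday. The next qualifying day is March 16, 2022.

March 16, 2022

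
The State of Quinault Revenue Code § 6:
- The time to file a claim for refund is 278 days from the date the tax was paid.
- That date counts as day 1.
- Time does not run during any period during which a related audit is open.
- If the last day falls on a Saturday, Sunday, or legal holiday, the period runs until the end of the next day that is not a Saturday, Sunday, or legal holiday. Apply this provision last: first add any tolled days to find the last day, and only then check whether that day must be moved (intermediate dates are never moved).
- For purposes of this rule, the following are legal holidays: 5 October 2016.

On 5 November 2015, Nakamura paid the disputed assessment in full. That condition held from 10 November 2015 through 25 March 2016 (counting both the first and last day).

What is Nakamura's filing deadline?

Counting 5 November 2015 as day 1, day 278 is August 8, 2016.
From November 10, 2015 through March 25, 2016 inclusive is 137 days; tolling adds 137 days: August 8, 2016 + 137 days = December 23, 2016.
December 23, 2016 is a Friday and not a legal holiday, so no extension applies.

December 23, 2016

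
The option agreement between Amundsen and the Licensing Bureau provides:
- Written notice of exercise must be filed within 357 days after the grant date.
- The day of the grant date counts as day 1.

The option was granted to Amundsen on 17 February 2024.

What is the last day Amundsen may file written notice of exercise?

Counting 17 February 2024 as day 1, day 357 is February 7, 2025.

February 7, 2025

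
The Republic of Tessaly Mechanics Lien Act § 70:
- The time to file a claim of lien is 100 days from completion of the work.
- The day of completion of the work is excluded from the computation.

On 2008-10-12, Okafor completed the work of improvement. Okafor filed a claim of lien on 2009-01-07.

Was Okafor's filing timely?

Yes

100 days after 2008-10-12 is January 20, 2009.
The deadline is January 20, 2009; the filing on January 7, 2009 is on or before that date.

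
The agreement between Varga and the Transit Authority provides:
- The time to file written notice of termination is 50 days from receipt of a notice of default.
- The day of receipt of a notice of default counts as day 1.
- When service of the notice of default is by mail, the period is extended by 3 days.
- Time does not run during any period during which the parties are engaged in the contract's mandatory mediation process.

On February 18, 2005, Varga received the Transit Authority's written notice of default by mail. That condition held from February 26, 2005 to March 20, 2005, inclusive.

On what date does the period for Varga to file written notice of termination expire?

May 4, 2005

Counting February 18, 2005 as day 1, day 50 is April 8, 2005.
Service was by mail, adding 3 days: April 8, 2005 + 3 days = April 11, 2005.
From February 26, 2005 through March 20, 2005 inclusive is 23 days; tolling adds 23 days: April 11, 2005 + 23 days = May 4, 2005.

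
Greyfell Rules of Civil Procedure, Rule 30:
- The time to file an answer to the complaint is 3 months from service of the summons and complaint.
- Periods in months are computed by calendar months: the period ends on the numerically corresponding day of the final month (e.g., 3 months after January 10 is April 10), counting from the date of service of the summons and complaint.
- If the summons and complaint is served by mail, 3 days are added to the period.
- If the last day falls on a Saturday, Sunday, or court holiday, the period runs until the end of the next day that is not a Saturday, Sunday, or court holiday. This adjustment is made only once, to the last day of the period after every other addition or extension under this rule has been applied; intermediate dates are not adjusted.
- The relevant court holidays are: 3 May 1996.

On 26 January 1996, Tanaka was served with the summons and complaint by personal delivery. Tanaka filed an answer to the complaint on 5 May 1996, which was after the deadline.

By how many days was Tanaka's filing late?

3 months after 26 January 1996 is April 26, 1996.
Service was not by mail, so no mail extension applies.
April 26, 1996 is a Friday and not a court holiday, so no extension applies.
The deadline is April 26, 1996; from April 26, 1996 to May 5, 1996 is 9 days.

9 days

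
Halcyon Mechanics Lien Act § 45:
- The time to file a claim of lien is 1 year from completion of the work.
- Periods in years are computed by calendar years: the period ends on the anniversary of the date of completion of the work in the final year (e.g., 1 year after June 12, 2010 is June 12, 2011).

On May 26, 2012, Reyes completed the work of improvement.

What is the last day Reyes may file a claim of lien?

May 26, 2013

1 year after May 26, 2012 is May 26, 2013.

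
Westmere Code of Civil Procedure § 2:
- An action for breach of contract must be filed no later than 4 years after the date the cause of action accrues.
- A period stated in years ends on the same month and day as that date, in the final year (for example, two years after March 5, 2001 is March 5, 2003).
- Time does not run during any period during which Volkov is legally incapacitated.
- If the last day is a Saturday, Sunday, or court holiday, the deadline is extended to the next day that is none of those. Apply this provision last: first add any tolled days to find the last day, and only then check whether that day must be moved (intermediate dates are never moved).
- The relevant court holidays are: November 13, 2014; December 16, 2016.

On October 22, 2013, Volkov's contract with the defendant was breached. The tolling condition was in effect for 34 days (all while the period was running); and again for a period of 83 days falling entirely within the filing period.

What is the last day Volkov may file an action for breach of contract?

4 years after October 22, 2013 is October 22, 2017.
Tolling adds 34 days: October 22, 2017 + 34 days = November 25, 2017.
Tolling adds 83 days: November 25, 2017 + 83 days = February 16, 2018.
February 16, 2018 is a Friday and not a court holiday, so no extension applies.

February 16, 2018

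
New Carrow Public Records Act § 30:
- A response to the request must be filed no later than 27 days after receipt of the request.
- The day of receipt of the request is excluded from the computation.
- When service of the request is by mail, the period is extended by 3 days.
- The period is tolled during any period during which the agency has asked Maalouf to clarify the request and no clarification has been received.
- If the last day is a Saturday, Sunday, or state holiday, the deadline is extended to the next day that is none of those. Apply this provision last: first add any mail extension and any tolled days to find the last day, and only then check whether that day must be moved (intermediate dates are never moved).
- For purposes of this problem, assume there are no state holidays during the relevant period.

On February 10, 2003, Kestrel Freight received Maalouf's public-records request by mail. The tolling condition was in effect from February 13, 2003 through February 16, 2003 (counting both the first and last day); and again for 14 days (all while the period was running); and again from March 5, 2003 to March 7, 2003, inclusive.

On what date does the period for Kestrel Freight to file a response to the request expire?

April 2, 2003

27 days after February 10, 2003 is March 9, 2003.
Service was by mail, adding 3 days: March 9, 2003 + 3 days = March 12, 2003.
From February 13, 2003 through February 16, 2003 inclusive is 4 days; tolling adds 4 days: March 12, 2003 + 4 days = March 16, 2003.
Tolling adds 14 days: March 16, 2003 + 14 days = March 30, 2003.
From March 5, 2003 through March 7, 2003 inclusive is 3 days; tolling adds 3 days: March 30, 2003 + 3 days = April 2, 2003.
April 2, 2003 is a Wednesday and not a state holiday, so no extension applies.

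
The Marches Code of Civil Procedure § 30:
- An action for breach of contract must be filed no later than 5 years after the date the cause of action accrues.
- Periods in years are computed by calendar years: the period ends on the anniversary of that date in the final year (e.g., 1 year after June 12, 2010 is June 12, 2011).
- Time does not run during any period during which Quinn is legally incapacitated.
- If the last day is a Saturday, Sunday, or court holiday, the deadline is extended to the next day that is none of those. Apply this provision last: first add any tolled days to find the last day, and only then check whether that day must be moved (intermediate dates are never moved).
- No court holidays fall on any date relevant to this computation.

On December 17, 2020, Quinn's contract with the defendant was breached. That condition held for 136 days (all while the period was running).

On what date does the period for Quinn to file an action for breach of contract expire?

5 years after December 17, 2020 is December 17, 2025.
Tolling adds 136 days: December 17, 2025 + 136 days = May 2, 2026.
May 2, 2026 is Saturday; May 3, 2026 is Sunday. The next qualifying day is May 4, 2026.

May 4, 2026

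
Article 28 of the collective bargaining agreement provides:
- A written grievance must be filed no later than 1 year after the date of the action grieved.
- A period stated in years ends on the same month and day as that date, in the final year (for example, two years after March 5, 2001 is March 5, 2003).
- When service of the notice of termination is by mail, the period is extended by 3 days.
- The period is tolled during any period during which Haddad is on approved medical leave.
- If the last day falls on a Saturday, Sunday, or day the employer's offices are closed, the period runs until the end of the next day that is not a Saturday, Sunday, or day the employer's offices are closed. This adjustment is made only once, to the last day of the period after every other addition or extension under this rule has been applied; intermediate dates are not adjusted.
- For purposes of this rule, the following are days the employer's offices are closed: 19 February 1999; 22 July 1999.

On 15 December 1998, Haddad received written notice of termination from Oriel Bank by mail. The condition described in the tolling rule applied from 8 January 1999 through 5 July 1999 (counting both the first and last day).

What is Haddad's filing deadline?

1 year after 15 December 1998 is December 15, 1999.
Service was by mail, adding 3 days: December 15, 1999 + 3 days = December 18, 1999.
From January 8, 1999 through July 5, 1999 inclusive is 179 days; tolling adds 179 days: December 18, 1999 + 179 days = June 14, 2000.
June 14, 2000 is a Wednesday and not a day the employer's offices are closed, so no extension applies.

June 14, 2000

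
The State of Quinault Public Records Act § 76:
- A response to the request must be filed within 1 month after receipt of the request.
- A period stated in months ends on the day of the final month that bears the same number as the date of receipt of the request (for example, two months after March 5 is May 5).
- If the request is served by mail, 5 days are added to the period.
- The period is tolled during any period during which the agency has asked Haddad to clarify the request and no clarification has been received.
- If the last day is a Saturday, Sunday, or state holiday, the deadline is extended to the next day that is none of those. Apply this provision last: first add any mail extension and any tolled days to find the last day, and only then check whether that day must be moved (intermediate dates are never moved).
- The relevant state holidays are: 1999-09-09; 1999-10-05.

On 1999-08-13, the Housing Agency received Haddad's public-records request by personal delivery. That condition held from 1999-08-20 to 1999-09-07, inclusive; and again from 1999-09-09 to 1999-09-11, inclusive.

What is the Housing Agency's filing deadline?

October 6, 1999

1 month after 1999-08-13 is September 13, 1999.
Service was not by mail, so no mail extension applies.
From August 20, 1999 through September 7, 1999 inclusive is 19 days; tolling adds 19 days: September 13, 1999 + 19 days = October 2, 1999.
From September 9, 1999 through September 11, 1999 inclusive is 3 days; tolling adds 3 days: October 2, 1999 + 3 days = October 5, 1999.
October 5, 1999 is a listed holiday. The next qualifying day is October 6, 1999.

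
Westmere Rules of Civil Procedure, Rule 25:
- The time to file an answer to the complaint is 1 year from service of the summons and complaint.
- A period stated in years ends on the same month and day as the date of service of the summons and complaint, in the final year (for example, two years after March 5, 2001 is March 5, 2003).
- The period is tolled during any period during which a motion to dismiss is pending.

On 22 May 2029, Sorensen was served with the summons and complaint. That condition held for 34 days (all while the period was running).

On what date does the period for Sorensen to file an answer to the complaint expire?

1 year after 22 May 2029 is May 22, 2030.
Tolling adds 34 days: May 22, 2030 + 34 days = June 25, 2030.

June 25, 2030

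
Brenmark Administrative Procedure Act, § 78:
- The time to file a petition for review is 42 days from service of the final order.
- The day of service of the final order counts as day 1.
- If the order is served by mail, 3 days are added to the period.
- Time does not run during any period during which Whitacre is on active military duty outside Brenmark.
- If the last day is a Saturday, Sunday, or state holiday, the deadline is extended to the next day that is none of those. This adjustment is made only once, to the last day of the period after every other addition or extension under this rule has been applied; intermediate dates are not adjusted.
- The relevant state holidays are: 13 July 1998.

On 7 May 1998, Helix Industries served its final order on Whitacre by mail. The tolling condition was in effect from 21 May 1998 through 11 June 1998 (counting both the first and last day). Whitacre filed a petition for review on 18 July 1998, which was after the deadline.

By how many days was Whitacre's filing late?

4 days

Counting 7 May 1998 as day 1, day 42 is June 17, 1998.
Service was by mail, adding 3 days: June 17, 1998 + 3 days = June 20, 1998.
From May 21, 1998 through June 11, 1998 inclusive is 22 days; tolling adds 22 days: June 20, 1998 + 22 days = July 12, 1998.
July 12, 1998 is Sunday; July 13, 1998 is a listed holiday. The next qualifying day is July 14, 1998.
The deadline is July 14, 1998; from July 14, 1998 to July 18, 1998 is 4 days.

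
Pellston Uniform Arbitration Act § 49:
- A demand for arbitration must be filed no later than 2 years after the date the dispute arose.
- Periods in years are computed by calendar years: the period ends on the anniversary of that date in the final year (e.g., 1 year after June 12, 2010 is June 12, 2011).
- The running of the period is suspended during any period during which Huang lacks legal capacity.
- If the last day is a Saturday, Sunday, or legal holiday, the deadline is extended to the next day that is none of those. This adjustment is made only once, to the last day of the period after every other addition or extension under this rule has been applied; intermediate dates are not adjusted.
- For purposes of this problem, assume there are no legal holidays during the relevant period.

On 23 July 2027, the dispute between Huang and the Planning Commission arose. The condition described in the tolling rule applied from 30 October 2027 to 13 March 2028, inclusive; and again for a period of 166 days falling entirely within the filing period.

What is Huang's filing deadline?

2 years after 23 July 2027 is July 23, 2029.
From October 30, 2027 through March 13, 2028 inclusive is 136 days; tolling adds 136 days: July 23, 2029 + 136 days = December 6, 2029.
Tolling adds 166 days: December 6, 2029 + 166 days = May 21, 2030.
May 21, 2030 is a Tuesday and not a legal holiday, so no extension applies.

May 21, 2030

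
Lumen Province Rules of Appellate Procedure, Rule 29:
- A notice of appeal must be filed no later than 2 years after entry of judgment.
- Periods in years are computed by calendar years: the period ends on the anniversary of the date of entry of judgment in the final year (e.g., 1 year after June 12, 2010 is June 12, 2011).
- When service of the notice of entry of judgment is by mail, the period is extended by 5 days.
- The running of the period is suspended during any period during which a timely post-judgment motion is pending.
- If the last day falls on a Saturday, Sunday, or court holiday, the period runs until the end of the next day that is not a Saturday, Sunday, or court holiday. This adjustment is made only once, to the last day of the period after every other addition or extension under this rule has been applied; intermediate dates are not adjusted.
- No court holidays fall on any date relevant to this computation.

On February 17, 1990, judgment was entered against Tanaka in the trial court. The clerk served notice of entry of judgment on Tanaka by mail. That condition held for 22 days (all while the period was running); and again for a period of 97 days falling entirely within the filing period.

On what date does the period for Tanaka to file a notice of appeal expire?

2 years after February 17, 1990 is February 17, 1992.
Service was by mail, adding 5 days: February 17, 1992 + 5 days = February 22, 1992.
Tolling adds 22 days: February 22, 1992 + 22 days = March 15, 1992.
Tolling adds 97 days: March 15, 1992 + 97 days = June 20, 1992.
June 20, 1992 is Saturday; June 21, 1992 is Sunday. The next qualifying day is June 22, 1992.

June 22, 1992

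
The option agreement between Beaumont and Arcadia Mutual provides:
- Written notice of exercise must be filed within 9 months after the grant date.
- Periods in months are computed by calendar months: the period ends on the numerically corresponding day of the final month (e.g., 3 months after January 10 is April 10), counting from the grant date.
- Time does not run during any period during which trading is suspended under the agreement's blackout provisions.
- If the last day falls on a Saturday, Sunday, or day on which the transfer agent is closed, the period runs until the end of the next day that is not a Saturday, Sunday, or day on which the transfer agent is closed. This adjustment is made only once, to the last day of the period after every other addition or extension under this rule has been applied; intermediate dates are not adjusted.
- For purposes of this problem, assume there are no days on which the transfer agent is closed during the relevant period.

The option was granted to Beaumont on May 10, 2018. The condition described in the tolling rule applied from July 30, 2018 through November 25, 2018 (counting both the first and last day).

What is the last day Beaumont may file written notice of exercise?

June 10, 2019

9 months after May 10, 2018 is February 10, 2019.
From July 30, 2018 through November 25, 2018 inclusive is 119 days; tolling adds 119 days: February 10, 2019 + 119 days = June 9, 2019.
June 9, 2019 is Sunday. The next qualifying day is June 10, 2019.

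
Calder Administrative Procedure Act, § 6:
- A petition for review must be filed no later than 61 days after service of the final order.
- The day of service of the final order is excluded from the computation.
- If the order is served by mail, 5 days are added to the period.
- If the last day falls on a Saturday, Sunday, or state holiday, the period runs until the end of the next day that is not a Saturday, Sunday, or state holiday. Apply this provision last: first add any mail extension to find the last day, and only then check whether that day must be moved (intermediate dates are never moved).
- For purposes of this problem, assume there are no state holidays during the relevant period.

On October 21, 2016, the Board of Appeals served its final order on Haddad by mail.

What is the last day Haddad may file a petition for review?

61 days after October 21, 2016 is December 21, 2016.
Service was by mail, adding 5 days: December 21, 2016 + 5 days = December 26, 2016.
December 26, 2016 is a Monday and not a state holiday, so no extension applies.

December 26, 2016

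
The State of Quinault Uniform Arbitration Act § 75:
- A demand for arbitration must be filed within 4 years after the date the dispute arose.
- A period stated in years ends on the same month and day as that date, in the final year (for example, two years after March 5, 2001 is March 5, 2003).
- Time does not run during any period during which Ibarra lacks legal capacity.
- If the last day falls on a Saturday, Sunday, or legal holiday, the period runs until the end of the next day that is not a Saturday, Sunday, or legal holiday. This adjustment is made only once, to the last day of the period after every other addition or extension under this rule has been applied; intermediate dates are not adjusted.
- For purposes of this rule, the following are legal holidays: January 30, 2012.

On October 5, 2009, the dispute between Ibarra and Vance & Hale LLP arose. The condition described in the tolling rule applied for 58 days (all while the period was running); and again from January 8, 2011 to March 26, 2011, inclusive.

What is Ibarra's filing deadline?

February 18, 2014

4 years after October 5, 2009 is October 5, 2013.
Tolling adds 58 days: October 5, 2013 + 58 days = December 2, 2013.
From January 8, 2011 through March 26, 2011 inclusive is 78 days; tolling adds 78 days: December 2, 2013 + 78 days = February 18, 2014.
February 18, 2014 is a Tuesday and not a legal holiday, so no extension applies.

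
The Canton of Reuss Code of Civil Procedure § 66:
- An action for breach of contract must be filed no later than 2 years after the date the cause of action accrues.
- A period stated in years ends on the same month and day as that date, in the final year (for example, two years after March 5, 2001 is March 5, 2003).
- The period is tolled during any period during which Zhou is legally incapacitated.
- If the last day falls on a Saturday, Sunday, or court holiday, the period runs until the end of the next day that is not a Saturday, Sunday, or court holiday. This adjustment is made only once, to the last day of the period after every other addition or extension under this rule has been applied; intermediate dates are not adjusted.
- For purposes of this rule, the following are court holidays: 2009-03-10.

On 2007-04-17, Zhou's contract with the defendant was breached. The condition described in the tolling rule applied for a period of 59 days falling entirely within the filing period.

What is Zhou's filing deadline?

2 years after 2007-04-17 is April 17, 2009.
Tolling adds 59 days: April 17, 2009 + 59 days = June 15, 2009.
June 15, 2009 is a Monday and not a court holiday, so no extension applies.

June 15, 2009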